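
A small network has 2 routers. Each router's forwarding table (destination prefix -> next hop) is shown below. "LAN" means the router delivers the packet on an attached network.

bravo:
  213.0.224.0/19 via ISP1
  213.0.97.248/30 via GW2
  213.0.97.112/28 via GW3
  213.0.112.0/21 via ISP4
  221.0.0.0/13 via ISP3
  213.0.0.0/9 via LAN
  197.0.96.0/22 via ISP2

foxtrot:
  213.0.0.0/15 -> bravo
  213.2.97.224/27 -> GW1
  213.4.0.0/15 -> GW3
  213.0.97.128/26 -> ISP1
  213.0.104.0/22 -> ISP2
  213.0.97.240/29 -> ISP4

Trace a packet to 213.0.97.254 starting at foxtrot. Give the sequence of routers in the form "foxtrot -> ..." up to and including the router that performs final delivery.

At foxtrot: longest match for 213.0.97.254 is 213.0.0.0/15 -> bravo
At bravo: longest match for 213.0.97.254 is 213.0.0.0/9 -> LAN

foxtrot -> bravo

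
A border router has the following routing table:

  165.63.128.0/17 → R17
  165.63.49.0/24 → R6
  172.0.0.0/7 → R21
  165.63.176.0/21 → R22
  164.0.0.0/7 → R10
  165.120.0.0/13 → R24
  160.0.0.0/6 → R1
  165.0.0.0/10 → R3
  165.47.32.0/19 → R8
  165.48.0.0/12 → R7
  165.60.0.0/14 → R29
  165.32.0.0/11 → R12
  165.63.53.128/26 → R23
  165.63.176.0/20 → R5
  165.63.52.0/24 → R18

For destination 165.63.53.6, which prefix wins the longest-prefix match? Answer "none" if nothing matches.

Entries matching 165.63.53.6:
  164.0.0.0/7 (164.0.0.0 - 165.255.255.255)
  165.0.0.0/10 (165.0.0.0 - 165.63.255.255)
  165.32.0.0/11 (165.32.0.0 - 165.63.255.255)
  165.48.0.0/12 (165.48.0.0 - 165.63.255.255)
  165.60.0.0/14 (165.60.0.0 - 165.63.255.255)
Most specific is 165.60.0.0/14.

165.60.0.0/14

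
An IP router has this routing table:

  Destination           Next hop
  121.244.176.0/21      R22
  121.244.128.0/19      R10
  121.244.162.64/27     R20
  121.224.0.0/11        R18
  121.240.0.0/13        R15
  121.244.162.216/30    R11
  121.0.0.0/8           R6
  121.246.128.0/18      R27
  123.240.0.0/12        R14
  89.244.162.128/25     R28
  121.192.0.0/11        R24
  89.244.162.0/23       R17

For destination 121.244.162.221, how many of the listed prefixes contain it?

Prefixes containing 121.244.162.221:
  121.0.0.0/8 (121.0.0.0 - 121.255.255.255)
  121.224.0.0/11 (121.224.0.0 - 121.255.255.255)
  121.240.0.0/13 (121.240.0.0 - 121.247.255.255)
Total matching entries: 3.

3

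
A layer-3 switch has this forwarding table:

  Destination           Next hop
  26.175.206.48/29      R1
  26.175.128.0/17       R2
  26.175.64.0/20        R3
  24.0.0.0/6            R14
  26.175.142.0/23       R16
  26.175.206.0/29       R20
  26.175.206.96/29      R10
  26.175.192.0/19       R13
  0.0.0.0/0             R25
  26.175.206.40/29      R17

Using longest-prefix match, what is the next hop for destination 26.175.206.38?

R13

Routes whose prefix contains 26.175.206.38:
  0.0.0.0/0 (default, matches everything) -> R25
  24.0.0.0/6 (24.0.0.0 - 27.255.255.255) -> R14
  26.175.128.0/17 (26.175.128.0 - 26.175.255.255) -> R2
  26.175.192.0/19 (26.175.192.0 - 26.175.223.255) -> R13
More-specific entries that do NOT match:
  26.175.206.48/29 (26.175.206.48 - 26.175.206.55) does not contain 26.175.206.38
  26.175.206.0/29 (26.175.206.0 - 26.175.206.7) does not contain 26.175.206.38
  26.175.206.96/29 (26.175.206.96 - 26.175.206.103) does not contain 26.175.206.38
  26.175.206.40/29 (26.175.206.40 - 26.175.206.47) does not contain 26.175.206.38
  26.175.142.0/23 (26.175.142.0 - 26.175.143.255) does not contain 26.175.206.38
  26.175.64.0/20 (26.175.64.0 - 26.175.79.255) does not contain 26.175.206.38
Longest matching prefix is /19 -> next hop R13.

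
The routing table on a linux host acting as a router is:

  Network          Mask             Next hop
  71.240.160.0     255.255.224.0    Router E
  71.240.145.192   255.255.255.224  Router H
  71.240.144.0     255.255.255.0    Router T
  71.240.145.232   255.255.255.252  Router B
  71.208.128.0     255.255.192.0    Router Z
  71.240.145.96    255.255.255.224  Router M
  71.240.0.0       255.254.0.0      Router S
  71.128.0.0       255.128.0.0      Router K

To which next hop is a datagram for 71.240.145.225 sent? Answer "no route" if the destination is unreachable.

Routes whose prefix contains 71.240.145.225:
  71.128.0.0/9 (71.128.0.0 - 71.255.255.255) -> Router K
  71.240.0.0/15 (71.240.0.0 - 71.241.255.255) -> Router S
More-specific entries that do NOT match:
  71.240.145.232/30 (71.240.145.232 - 71.240.145.235) does not contain 71.240.145.225
  71.240.145.192/27 (71.240.145.192 - 71.240.145.223) does not contain 71.240.145.225
  71.240.145.96/27 (71.240.145.96 - 71.240.145.127) does not contain 71.240.145.225
  71.240.144.0/24 (71.240.144.0 - 71.240.144.255) does not contain 71.240.145.225
  71.240.160.0/19 (71.240.160.0 - 71.240.191.255) does not contain 71.240.145.225
  71.208.128.0/18 (71.208.128.0 - 71.208.191.255) does not contain 71.240.145.225
Longest matching prefix is /15 -> next hop Router S.

Router S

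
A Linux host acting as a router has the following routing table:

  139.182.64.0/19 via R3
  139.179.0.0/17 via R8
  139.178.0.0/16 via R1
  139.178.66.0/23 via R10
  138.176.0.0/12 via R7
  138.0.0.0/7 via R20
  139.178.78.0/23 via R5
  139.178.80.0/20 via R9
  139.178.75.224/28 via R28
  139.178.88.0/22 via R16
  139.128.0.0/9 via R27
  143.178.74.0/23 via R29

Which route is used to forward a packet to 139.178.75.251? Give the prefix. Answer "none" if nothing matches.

Entries matching 139.178.75.251:
  138.0.0.0/7 (138.0.0.0 - 139.255.255.255)
  139.128.0.0/9 (139.128.0.0 - 139.255.255.255)
  139.178.0.0/16 (139.178.0.0 - 139.178.255.255)
Most specific is 139.178.0.0/16.

139.178.0.0/16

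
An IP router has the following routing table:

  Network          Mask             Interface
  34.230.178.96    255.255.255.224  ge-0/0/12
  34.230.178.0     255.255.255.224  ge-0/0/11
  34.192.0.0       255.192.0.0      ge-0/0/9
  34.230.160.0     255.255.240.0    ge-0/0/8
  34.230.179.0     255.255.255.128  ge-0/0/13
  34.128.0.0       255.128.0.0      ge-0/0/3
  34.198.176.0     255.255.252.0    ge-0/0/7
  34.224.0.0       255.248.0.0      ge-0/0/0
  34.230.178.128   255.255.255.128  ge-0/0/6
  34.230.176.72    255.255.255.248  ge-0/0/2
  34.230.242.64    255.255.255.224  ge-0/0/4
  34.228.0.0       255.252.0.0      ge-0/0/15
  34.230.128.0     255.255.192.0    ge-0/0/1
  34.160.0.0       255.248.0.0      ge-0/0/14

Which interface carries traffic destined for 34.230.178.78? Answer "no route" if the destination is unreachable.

Routes whose prefix contains 34.230.178.78:
  34.128.0.0/9 (34.128.0.0 - 34.255.255.255) -> ge-0/0/3
  34.192.0.0/10 (34.192.0.0 - 34.255.255.255) -> ge-0/0/9
  34.224.0.0/13 (34.224.0.0 - 34.231.255.255) -> ge-0/0/0
  34.228.0.0/14 (34.228.0.0 - 34.231.255.255) -> ge-0/0/15
  34.230.128.0/18 (34.230.128.0 - 34.230.191.255) -> ge-0/0/1
More-specific entries that do NOT match:
  34.230.176.72/29 (34.230.176.72 - 34.230.176.79) does not contain 34.230.178.78
  34.230.178.96/27 (34.230.178.96 - 34.230.178.127) does not contain 34.230.178.78
  34.230.178.0/27 (34.230.178.0 - 34.230.178.31) does not contain 34.230.178.78
  34.230.242.64/27 (34.230.242.64 - 34.230.242.95) does not contain 34.230.178.78
  34.230.179.0/25 (34.230.179.0 - 34.230.179.127) does not contain 34.230.178.78
  34.230.178.128/25 (34.230.178.128 - 34.230.178.255) does not contain 34.230.178.78
  34.198.176.0/22 (34.198.176.0 - 34.198.179.255) does not contain 34.230.178.78
  34.230.160.0/20 (34.230.160.0 - 34.230.175.255) does not contain 34.230.178.78
Longest matching prefix is /18 -> interface ge-0/0/1.

ge-0/0/1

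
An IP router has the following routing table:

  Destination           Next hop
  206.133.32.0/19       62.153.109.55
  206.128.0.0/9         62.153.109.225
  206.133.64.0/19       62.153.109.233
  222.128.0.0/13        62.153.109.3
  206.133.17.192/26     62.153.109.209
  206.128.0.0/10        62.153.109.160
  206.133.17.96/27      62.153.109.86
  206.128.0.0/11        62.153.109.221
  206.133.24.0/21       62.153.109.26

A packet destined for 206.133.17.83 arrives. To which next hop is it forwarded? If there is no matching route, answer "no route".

62.153.109.221

Routes whose prefix contains 206.133.17.83:
  206.128.0.0/9 (206.128.0.0 - 206.255.255.255) -> 62.153.109.225
  206.128.0.0/10 (206.128.0.0 - 206.191.255.255) -> 62.153.109.160
  206.128.0.0/11 (206.128.0.0 - 206.159.255.255) -> 62.153.109.221
More-specific entries that do NOT match:
  206.133.17.96/27 (206.133.17.96 - 206.133.17.127) does not contain 206.133.17.83
  206.133.17.192/26 (206.133.17.192 - 206.133.17.255) does not contain 206.133.17.83
  206.133.24.0/21 (206.133.24.0 - 206.133.31.255) does not contain 206.133.17.83
  206.133.32.0/19 (206.133.32.0 - 206.133.63.255) does not contain 206.133.17.83
  206.133.64.0/19 (206.133.64.0 - 206.133.95.255) does not contain 206.133.17.83
  222.128.0.0/13 (222.128.0.0 - 222.135.255.255) does not contain 206.133.17.83
Longest matching prefix is /11 -> next hop 62.153.109.221.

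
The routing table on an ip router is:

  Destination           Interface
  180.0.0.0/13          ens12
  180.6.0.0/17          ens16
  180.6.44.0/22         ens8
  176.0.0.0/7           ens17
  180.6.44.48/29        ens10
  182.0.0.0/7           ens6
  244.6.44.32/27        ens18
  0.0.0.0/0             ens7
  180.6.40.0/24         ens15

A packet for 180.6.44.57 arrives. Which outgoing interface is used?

Routes whose prefix contains 180.6.44.57:
  0.0.0.0/0 (default, matches everything) -> ens7
  180.0.0.0/13 (180.0.0.0 - 180.7.255.255) -> ens12
  180.6.0.0/17 (180.6.0.0 - 180.6.127.255) -> ens16
  180.6.44.0/22 (180.6.44.0 - 180.6.47.255) -> ens8
More-specific entries that do NOT match:
  180.6.44.48/29 (180.6.44.48 - 180.6.44.55) does not contain 180.6.44.57
  244.6.44.32/27 (244.6.44.32 - 244.6.44.63) does not contain 180.6.44.57
  180.6.40.0/24 (180.6.40.0 - 180.6.40.255) does not contain 180.6.44.57
Longest matching prefix is /22 -> interface ens8.

ens8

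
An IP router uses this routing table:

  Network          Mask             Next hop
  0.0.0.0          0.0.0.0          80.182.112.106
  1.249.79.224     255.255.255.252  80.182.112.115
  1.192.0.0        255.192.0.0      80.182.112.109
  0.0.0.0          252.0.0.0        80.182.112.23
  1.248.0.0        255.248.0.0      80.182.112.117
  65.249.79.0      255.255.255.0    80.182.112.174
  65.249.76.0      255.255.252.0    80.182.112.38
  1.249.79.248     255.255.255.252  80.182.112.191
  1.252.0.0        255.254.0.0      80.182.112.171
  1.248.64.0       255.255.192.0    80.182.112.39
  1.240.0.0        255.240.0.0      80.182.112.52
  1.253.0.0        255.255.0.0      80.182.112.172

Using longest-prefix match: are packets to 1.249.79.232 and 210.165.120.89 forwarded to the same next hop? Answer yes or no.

no

1.249.79.232: longest match 1.248.0.0/13 -> 80.182.112.117
210.165.120.89: longest match 0.0.0.0/0 -> 80.182.112.106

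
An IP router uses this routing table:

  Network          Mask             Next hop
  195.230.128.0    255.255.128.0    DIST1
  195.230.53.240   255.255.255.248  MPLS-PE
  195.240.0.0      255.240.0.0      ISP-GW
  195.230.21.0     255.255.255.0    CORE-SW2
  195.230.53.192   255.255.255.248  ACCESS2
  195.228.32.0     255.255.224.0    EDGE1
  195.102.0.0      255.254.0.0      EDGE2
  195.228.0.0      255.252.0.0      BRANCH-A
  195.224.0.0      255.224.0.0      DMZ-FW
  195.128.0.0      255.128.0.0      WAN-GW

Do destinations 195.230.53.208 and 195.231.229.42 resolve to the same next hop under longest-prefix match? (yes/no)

yes

195.230.53.208: longest match 195.228.0.0/14 -> BRANCH-A
195.231.229.42: longest match 195.228.0.0/14 -> BRANCH-A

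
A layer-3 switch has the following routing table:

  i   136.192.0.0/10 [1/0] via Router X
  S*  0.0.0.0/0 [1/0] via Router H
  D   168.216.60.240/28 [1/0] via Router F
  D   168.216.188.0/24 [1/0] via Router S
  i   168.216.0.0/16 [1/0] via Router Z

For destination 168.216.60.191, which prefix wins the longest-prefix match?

168.216.0.0/16

Entries matching 168.216.60.191:
  0.0.0.0/0 (default, matches everything)
  168.216.0.0/16 (168.216.0.0 - 168.216.255.255)
Most specific is 168.216.0.0/16.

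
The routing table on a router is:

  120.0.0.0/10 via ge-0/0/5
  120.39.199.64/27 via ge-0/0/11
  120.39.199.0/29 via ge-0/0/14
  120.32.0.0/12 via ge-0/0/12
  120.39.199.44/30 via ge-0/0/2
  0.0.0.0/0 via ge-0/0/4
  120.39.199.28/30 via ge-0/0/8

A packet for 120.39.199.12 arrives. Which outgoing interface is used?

Routes whose prefix contains 120.39.199.12:
  0.0.0.0/0 (default, matches everything) -> ge-0/0/4
  120.0.0.0/10 (120.0.0.0 - 120.63.255.255) -> ge-0/0/5
  120.32.0.0/12 (120.32.0.0 - 120.47.255.255) -> ge-0/0/12
More-specific entries that do NOT match:
  120.39.199.44/30 (120.39.199.44 - 120.39.199.47) does not contain 120.39.199.12
  120.39.199.28/30 (120.39.199.28 - 120.39.199.31) does not contain 120.39.199.12
  120.39.199.0/29 (120.39.199.0 - 120.39.199.7) does not contain 120.39.199.12
  120.39.199.64/27 (120.39.199.64 - 120.39.199.95) does not contain 120.39.199.12
Longest matching prefix is /12 -> interface ge-0/0/12.

ge-0/0/12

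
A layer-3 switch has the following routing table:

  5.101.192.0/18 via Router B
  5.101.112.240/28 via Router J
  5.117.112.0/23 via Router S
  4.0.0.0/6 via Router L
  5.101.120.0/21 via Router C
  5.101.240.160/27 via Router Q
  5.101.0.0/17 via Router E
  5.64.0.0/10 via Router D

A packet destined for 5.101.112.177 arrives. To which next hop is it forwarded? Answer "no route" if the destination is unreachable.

Routes whose prefix contains 5.101.112.177:
  4.0.0.0/6 (4.0.0.0 - 7.255.255.255) -> Router L
  5.64.0.0/10 (5.64.0.0 - 5.127.255.255) -> Router D
  5.101.0.0/17 (5.101.0.0 - 5.101.127.255) -> Router E
More-specific entries that do NOT match:
  5.101.112.240/28 (5.101.112.240 - 5.101.112.255) does not contain 5.101.112.177
  5.101.240.160/27 (5.101.240.160 - 5.101.240.191) does not contain 5.101.112.177
  5.117.112.0/23 (5.117.112.0 - 5.117.113.255) does not contain 5.101.112.177
  5.101.120.0/21 (5.101.120.0 - 5.101.127.255) does not contain 5.101.112.177
  5.101.192.0/18 (5.101.192.0 - 5.101.255.255) does not contain 5.101.112.177
Longest matching prefix is /17 -> next hop Router E.

Router E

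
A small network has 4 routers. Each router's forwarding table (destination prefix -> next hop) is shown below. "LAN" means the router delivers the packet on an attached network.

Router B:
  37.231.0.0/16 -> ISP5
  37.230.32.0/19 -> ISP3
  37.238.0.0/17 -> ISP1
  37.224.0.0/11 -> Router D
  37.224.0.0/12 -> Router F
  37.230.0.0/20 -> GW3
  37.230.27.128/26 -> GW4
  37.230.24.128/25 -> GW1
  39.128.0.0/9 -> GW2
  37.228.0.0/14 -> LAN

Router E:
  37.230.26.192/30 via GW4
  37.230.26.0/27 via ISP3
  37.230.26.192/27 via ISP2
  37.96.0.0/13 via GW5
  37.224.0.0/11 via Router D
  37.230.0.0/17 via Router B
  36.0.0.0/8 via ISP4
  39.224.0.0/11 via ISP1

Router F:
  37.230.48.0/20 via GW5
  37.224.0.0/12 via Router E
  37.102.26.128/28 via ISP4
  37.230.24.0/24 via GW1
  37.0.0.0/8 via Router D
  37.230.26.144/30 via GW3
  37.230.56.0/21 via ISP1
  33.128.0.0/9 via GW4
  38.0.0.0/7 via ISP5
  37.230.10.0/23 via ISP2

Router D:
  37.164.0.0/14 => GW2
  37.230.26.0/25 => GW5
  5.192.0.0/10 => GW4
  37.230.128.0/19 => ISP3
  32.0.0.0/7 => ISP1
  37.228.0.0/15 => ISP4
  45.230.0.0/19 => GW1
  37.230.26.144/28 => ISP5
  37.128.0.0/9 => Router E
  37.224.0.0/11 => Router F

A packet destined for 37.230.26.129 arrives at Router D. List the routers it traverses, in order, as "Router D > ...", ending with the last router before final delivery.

Router D > Router F > Router E > Router B

At Router D: longest match for 37.230.26.129 is 37.224.0.0/11 -> Router F
At Router F: longest match for 37.230.26.129 is 37.224.0.0/12 -> Router E
At Router E: longest match for 37.230.26.129 is 37.230.0.0/17 -> Router B
At Router B: longest match for 37.230.26.129 is 37.228.0.0/14 -> LAN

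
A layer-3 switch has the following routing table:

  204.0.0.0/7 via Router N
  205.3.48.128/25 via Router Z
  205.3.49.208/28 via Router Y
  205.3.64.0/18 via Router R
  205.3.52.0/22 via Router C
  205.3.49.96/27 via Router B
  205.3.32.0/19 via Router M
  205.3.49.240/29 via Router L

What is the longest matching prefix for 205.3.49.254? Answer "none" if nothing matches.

Entries matching 205.3.49.254:
  204.0.0.0/7 (204.0.0.0 - 205.255.255.255)
  205.3.32.0/19 (205.3.32.0 - 205.3.63.255)
Most specific is 205.3.32.0/19.

205.3.32.0/19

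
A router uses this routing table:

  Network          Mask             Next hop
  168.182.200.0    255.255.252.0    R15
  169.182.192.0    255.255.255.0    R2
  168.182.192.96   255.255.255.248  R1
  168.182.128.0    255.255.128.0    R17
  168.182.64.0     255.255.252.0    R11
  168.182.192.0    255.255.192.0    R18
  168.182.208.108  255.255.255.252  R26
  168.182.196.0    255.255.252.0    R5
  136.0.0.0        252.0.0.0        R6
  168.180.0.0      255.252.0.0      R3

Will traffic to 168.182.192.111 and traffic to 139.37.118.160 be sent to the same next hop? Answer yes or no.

168.182.192.111: longest match 168.182.192.0/18 -> R18
139.37.118.160: longest match 136.0.0.0/6 -> R6

no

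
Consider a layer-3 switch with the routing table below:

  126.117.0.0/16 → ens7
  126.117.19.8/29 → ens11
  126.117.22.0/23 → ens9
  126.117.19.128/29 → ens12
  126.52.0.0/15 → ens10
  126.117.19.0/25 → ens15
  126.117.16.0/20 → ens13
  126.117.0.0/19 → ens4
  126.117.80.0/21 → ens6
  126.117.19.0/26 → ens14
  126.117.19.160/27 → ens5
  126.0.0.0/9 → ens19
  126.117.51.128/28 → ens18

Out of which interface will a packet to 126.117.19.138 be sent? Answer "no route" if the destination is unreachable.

ens13

Routes whose prefix contains 126.117.19.138:
  126.0.0.0/9 (126.0.0.0 - 126.127.255.255) -> ens19
  126.117.0.0/16 (126.117.0.0 - 126.117.255.255) -> ens7
  126.117.0.0/19 (126.117.0.0 - 126.117.31.255) -> ens4
  126.117.16.0/20 (126.117.16.0 - 126.117.31.255) -> ens13
More-specific entries that do NOT match:
  126.117.19.8/29 (126.117.19.8 - 126.117.19.15) does not contain 126.117.19.138
  126.117.19.128/29 (126.117.19.128 - 126.117.19.135) does not contain 126.117.19.138
  126.117.51.128/28 (126.117.51.128 - 126.117.51.143) does not contain 126.117.19.138
  126.117.19.160/27 (126.117.19.160 - 126.117.19.191) does not contain 126.117.19.138
  126.117.19.0/26 (126.117.19.0 - 126.117.19.63) does not contain 126.117.19.138
  126.117.19.0/25 (126.117.19.0 - 126.117.19.127) does not contain 126.117.19.138
  126.117.22.0/23 (126.117.22.0 - 126.117.23.255) does not contain 126.117.19.138
  126.117.80.0/21 (126.117.80.0 - 126.117.87.255) does not contain 126.117.19.138
Longest matching prefix is /20 -> interface ens13.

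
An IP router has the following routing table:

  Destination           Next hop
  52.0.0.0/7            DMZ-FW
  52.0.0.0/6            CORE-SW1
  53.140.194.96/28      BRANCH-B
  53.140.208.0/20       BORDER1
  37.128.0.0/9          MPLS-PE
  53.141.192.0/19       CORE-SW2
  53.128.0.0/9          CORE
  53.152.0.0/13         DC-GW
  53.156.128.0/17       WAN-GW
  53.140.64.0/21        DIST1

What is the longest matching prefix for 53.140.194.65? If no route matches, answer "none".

Entries matching 53.140.194.65:
  52.0.0.0/6 (52.0.0.0 - 55.255.255.255)
  52.0.0.0/7 (52.0.0.0 - 53.255.255.255)
  53.128.0.0/9 (53.128.0.0 - 53.255.255.255)
Most specific is 53.128.0.0/9.

53.128.0.0/9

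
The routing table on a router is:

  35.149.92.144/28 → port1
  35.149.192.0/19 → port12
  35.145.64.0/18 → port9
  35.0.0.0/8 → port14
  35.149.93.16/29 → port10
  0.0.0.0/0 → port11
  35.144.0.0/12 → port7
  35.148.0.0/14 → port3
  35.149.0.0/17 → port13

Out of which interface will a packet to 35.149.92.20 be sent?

Routes whose prefix contains 35.149.92.20:
  0.0.0.0/0 (default, matches everything) -> port11
  35.0.0.0/8 (35.0.0.0 - 35.255.255.255) -> port14
  35.144.0.0/12 (35.144.0.0 - 35.159.255.255) -> port7
  35.148.0.0/14 (35.148.0.0 - 35.151.255.255) -> port3
  35.149.0.0/17 (35.149.0.0 - 35.149.127.255) -> port13
More-specific entries that do NOT match:
  35.149.93.16/29 (35.149.93.16 - 35.149.93.23) does not contain 35.149.92.20
  35.149.92.144/28 (35.149.92.144 - 35.149.92.159) does not contain 35.149.92.20
  35.149.192.0/19 (35.149.192.0 - 35.149.223.255) does not contain 35.149.92.20
  35.145.64.0/18 (35.145.64.0 - 35.145.127.255) does not contain 35.149.92.20
Longest matching prefix is /17 -> interface port13.

port13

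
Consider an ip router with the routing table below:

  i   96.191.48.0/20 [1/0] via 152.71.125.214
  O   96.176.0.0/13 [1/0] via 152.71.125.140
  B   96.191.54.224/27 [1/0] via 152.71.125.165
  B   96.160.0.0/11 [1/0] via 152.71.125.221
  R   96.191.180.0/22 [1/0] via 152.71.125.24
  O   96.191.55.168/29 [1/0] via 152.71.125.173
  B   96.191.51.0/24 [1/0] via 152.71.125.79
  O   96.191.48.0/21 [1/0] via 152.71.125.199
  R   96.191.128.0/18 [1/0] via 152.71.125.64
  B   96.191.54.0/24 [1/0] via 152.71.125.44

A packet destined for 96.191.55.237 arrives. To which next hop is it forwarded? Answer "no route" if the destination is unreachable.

Routes whose prefix contains 96.191.55.237:
  96.160.0.0/11 (96.160.0.0 - 96.191.255.255) -> 152.71.125.221
  96.191.48.0/20 (96.191.48.0 - 96.191.63.255) -> 152.71.125.214
  96.191.48.0/21 (96.191.48.0 - 96.191.55.255) -> 152.71.125.199
More-specific entries that do NOT match:
  96.191.55.168/29 (96.191.55.168 - 96.191.55.175) does not contain 96.191.55.237
  96.191.54.224/27 (96.191.54.224 - 96.191.54.255) does not contain 96.191.55.237
  96.191.51.0/24 (96.191.51.0 - 96.191.51.255) does not contain 96.191.55.237
  96.191.54.0/24 (96.191.54.0 - 96.191.54.255) does not contain 96.191.55.237
  96.191.180.0/22 (96.191.180.0 - 96.191.183.255) does not contain 96.191.55.237
Longest matching prefix is /21 -> next hop 152.71.125.199.

152.71.125.199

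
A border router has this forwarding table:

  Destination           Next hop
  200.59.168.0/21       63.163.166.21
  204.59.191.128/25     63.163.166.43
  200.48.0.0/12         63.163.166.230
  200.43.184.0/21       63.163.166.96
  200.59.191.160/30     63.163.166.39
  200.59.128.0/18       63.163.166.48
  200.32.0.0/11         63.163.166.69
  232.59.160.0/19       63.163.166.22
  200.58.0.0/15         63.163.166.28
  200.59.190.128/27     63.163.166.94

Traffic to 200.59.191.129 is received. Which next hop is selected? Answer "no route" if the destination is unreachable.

63.163.166.48

Routes whose prefix contains 200.59.191.129:
  200.32.0.0/11 (200.32.0.0 - 200.63.255.255) -> 63.163.166.69
  200.48.0.0/12 (200.48.0.0 - 200.63.255.255) -> 63.163.166.230
  200.58.0.0/15 (200.58.0.0 - 200.59.255.255) -> 63.163.166.28
  200.59.128.0/18 (200.59.128.0 - 200.59.191.255) -> 63.163.166.48
More-specific entries that do NOT match:
  200.59.191.160/30 (200.59.191.160 - 200.59.191.163) does not contain 200.59.191.129
  200.59.190.128/27 (200.59.190.128 - 200.59.190.159) does not contain 200.59.191.129
  204.59.191.128/25 (204.59.191.128 - 204.59.191.255) does not contain 200.59.191.129
  200.59.168.0/21 (200.59.168.0 - 200.59.175.255) does not contain 200.59.191.129
  200.43.184.0/21 (200.43.184.0 - 200.43.191.255) does not contain 200.59.191.129
  232.59.160.0/19 (232.59.160.0 - 232.59.191.255) does not contain 200.59.191.129
Longest matching prefix is /18 -> next hop 63.163.166.48.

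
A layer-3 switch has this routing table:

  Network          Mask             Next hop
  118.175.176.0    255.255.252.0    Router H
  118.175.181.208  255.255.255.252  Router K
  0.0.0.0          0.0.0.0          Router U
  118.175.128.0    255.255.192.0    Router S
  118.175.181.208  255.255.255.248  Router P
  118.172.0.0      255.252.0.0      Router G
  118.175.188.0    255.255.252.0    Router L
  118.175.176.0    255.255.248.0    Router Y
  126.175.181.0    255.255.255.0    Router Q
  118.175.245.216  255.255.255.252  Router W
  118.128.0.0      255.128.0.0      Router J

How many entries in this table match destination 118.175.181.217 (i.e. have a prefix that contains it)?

5

Prefixes containing 118.175.181.217:
  0.0.0.0/0 (default, matches everything)
  118.128.0.0/9 (118.128.0.0 - 118.255.255.255)
  118.172.0.0/14 (118.172.0.0 - 118.175.255.255)
  118.175.128.0/18 (118.175.128.0 - 118.175.191.255)
  118.175.176.0/21 (118.175.176.0 - 118.175.183.255)
Total matching entries: 5.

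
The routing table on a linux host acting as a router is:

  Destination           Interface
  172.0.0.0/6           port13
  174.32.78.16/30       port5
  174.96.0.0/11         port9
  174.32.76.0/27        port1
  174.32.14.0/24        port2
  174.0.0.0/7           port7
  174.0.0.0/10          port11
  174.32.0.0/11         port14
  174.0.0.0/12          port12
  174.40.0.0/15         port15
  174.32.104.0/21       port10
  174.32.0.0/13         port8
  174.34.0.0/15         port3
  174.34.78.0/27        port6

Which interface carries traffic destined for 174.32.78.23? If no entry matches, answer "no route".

Routes whose prefix contains 174.32.78.23:
  172.0.0.0/6 (172.0.0.0 - 175.255.255.255) -> port13
  174.0.0.0/7 (174.0.0.0 - 175.255.255.255) -> port7
  174.0.0.0/10 (174.0.0.0 - 174.63.255.255) -> port11
  174.32.0.0/11 (174.32.0.0 - 174.63.255.255) -> port14
  174.32.0.0/13 (174.32.0.0 - 174.39.255.255) -> port8
More-specific entries that do NOT match:
  174.32.78.16/30 (174.32.78.16 - 174.32.78.19) does not contain 174.32.78.23
  174.32.76.0/27 (174.32.76.0 - 174.32.76.31) does not contain 174.32.78.23
  174.34.78.0/27 (174.34.78.0 - 174.34.78.31) does not contain 174.32.78.23
  174.32.14.0/24 (174.32.14.0 - 174.32.14.255) does not contain 174.32.78.23
  174.32.104.0/21 (174.32.104.0 - 174.32.111.255) does not contain 174.32.78.23
  174.40.0.0/15 (174.40.0.0 - 174.41.255.255) does not contain 174.32.78.23
  174.34.0.0/15 (174.34.0.0 - 174.35.255.255) does not contain 174.32.78.23
Longest matching prefix is /13 -> interface port8.

port8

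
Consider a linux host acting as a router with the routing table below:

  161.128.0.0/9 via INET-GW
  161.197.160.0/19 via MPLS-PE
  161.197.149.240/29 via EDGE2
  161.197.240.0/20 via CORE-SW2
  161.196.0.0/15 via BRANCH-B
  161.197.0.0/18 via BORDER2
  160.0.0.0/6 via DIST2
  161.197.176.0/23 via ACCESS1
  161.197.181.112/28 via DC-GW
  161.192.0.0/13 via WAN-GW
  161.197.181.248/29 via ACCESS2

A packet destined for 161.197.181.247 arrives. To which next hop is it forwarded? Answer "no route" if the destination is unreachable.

Routes whose prefix contains 161.197.181.247:
  160.0.0.0/6 (160.0.0.0 - 163.255.255.255) -> DIST2
  161.128.0.0/9 (161.128.0.0 - 161.255.255.255) -> INET-GW
  161.192.0.0/13 (161.192.0.0 - 161.199.255.255) -> WAN-GW
  161.196.0.0/15 (161.196.0.0 - 161.197.255.255) -> BRANCH-B
  161.197.160.0/19 (161.197.160.0 - 161.197.191.255) -> MPLS-PE
More-specific entries that do NOT match:
  161.197.149.240/29 (161.197.149.240 - 161.197.149.247) does not contain 161.197.181.247
  161.197.181.248/29 (161.197.181.248 - 161.197.181.255) does not contain 161.197.181.247
  161.197.181.112/28 (161.197.181.112 - 161.197.181.127) does not contain 161.197.181.247
  161.197.176.0/23 (161.197.176.0 - 161.197.177.255) does not contain 161.197.181.247
  161.197.240.0/20 (161.197.240.0 - 161.197.255.255) does not contain 161.197.181.247
Longest matching prefix is /19 -> next hop MPLS-PE.

MPLS-PE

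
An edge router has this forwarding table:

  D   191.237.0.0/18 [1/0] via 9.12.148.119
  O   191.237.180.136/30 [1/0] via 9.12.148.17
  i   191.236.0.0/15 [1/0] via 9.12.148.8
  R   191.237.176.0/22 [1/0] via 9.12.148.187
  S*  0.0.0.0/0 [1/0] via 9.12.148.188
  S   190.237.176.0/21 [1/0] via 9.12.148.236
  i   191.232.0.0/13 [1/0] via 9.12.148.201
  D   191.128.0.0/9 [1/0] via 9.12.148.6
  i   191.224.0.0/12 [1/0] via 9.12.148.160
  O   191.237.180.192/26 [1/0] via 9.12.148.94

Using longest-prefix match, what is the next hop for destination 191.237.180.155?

9.12.148.8

Routes whose prefix contains 191.237.180.155:
  0.0.0.0/0 (default, matches everything) -> 9.12.148.188
  191.128.0.0/9 (191.128.0.0 - 191.255.255.255) -> 9.12.148.6
  191.224.0.0/12 (191.224.0.0 - 191.239.255.255) -> 9.12.148.160
  191.232.0.0/13 (191.232.0.0 - 191.239.255.255) -> 9.12.148.201
  191.236.0.0/15 (191.236.0.0 - 191.237.255.255) -> 9.12.148.8
More-specific entries that do NOT match:
  191.237.180.136/30 (191.237.180.136 - 191.237.180.139) does not contain 191.237.180.155
  191.237.180.192/26 (191.237.180.192 - 191.237.180.255) does not contain 191.237.180.155
  191.237.176.0/22 (191.237.176.0 - 191.237.179.255) does not contain 191.237.180.155
  190.237.176.0/21 (190.237.176.0 - 190.237.183.255) does not contain 191.237.180.155
  191.237.0.0/18 (191.237.0.0 - 191.237.63.255) does not contain 191.237.180.155
Longest matching prefix is /15 -> next hop 9.12.148.8.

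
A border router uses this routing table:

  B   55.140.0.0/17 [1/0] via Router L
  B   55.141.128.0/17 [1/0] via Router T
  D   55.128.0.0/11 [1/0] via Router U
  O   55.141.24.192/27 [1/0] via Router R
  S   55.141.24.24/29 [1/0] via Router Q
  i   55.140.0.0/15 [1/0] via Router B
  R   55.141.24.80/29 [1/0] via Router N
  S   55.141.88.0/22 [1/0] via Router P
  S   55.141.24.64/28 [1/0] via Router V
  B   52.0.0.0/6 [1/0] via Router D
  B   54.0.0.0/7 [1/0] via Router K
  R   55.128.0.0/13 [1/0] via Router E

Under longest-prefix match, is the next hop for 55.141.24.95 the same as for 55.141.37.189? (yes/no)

55.141.24.95: longest match 55.140.0.0/15 -> Router B
55.141.37.189: longest match 55.140.0.0/15 -> Router B

yes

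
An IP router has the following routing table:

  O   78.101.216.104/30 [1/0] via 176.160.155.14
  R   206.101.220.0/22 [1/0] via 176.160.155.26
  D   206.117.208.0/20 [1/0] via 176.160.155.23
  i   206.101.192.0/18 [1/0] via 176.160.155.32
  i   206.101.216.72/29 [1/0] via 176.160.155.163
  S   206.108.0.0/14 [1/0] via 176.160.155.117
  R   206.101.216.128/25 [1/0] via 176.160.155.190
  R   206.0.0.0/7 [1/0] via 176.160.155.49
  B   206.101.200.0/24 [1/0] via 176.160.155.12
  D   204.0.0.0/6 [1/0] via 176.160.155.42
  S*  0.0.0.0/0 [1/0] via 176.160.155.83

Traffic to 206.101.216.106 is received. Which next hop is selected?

176.160.155.32

Routes whose prefix contains 206.101.216.106:
  0.0.0.0/0 (default, matches everything) -> 176.160.155.83
  204.0.0.0/6 (204.0.0.0 - 207.255.255.255) -> 176.160.155.42
  206.0.0.0/7 (206.0.0.0 - 207.255.255.255) -> 176.160.155.49
  206.101.192.0/18 (206.101.192.0 - 206.101.255.255) -> 176.160.155.32
More-specific entries that do NOT match:
  78.101.216.104/30 (78.101.216.104 - 78.101.216.107) does not contain 206.101.216.106
  206.101.216.72/29 (206.101.216.72 - 206.101.216.79) does not contain 206.101.216.106
  206.101.216.128/25 (206.101.216.128 - 206.101.216.255) does not contain 206.101.216.106
  206.101.200.0/24 (206.101.200.0 - 206.101.200.255) does not contain 206.101.216.106
  206.101.220.0/22 (206.101.220.0 - 206.101.223.255) does not contain 206.101.216.106
  206.117.208.0/20 (206.117.208.0 - 206.117.223.255) does not contain 206.101.216.106
Longest matching prefix is /18 -> next hop 176.160.155.32.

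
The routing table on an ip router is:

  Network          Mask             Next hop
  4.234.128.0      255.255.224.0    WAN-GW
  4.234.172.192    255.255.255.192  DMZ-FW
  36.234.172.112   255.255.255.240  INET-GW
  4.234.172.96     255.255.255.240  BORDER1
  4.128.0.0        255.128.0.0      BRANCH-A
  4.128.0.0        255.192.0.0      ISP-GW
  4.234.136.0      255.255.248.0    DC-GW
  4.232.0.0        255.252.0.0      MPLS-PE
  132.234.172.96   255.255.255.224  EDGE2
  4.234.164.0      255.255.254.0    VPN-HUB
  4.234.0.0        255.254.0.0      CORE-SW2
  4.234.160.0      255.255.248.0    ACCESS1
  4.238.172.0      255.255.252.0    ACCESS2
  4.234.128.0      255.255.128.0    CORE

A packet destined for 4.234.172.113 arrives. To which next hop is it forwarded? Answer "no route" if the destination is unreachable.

CORE

Routes whose prefix contains 4.234.172.113:
  4.128.0.0/9 (4.128.0.0 - 4.255.255.255) -> BRANCH-A
  4.232.0.0/14 (4.232.0.0 - 4.235.255.255) -> MPLS-PE
  4.234.0.0/15 (4.234.0.0 - 4.235.255.255) -> CORE-SW2
  4.234.128.0/17 (4.234.128.0 - 4.234.255.255) -> CORE
More-specific entries that do NOT match:
  36.234.172.112/28 (36.234.172.112 - 36.234.172.127) does not contain 4.234.172.113
  4.234.172.96/28 (4.234.172.96 - 4.234.172.111) does not contain 4.234.172.113
  132.234.172.96/27 (132.234.172.96 - 132.234.172.127) does not contain 4.234.172.113
  4.234.172.192/26 (4.234.172.192 - 4.234.172.255) does not contain 4.234.172.113
  4.234.164.0/23 (4.234.164.0 - 4.234.165.255) does not contain 4.234.172.113
  4.238.172.0/22 (4.238.172.0 - 4.238.175.255) does not contain 4.234.172.113
  4.234.136.0/21 (4.234.136.0 - 4.234.143.255) does not contain 4.234.172.113
  4.234.160.0/21 (4.234.160.0 - 4.234.167.255) does not contain 4.234.172.113
  4.234.128.0/19 (4.234.128.0 - 4.234.159.255) does not contain 4.234.172.113
Longest matching prefix is /17 -> next hop CORE.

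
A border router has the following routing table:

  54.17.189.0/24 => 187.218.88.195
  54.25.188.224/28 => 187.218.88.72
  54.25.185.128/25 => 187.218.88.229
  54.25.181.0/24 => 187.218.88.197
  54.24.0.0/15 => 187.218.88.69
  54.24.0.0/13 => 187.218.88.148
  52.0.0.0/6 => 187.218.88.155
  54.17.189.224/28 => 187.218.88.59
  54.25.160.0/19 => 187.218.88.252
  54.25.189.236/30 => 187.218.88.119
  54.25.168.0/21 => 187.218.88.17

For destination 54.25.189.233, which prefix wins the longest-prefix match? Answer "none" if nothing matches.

Entries matching 54.25.189.233:
  52.0.0.0/6 (52.0.0.0 - 55.255.255.255)
  54.24.0.0/13 (54.24.0.0 - 54.31.255.255)
  54.24.0.0/15 (54.24.0.0 - 54.25.255.255)
  54.25.160.0/19 (54.25.160.0 - 54.25.191.255)
Most specific is 54.25.160.0/19.

54.25.160.0/19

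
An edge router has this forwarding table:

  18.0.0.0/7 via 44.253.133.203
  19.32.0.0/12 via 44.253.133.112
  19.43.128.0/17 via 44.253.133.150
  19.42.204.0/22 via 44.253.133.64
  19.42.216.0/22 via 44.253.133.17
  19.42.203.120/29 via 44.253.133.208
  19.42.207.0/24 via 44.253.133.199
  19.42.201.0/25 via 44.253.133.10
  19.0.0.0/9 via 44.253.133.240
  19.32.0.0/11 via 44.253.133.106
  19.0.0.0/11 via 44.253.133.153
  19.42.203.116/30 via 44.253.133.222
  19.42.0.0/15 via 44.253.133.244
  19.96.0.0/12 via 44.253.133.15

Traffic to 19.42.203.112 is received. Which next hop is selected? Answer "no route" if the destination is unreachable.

44.253.133.244

Routes whose prefix contains 19.42.203.112:
  18.0.0.0/7 (18.0.0.0 - 19.255.255.255) -> 44.253.133.203
  19.0.0.0/9 (19.0.0.0 - 19.127.255.255) -> 44.253.133.240
  19.32.0.0/11 (19.32.0.0 - 19.63.255.255) -> 44.253.133.106
  19.32.0.0/12 (19.32.0.0 - 19.47.255.255) -> 44.253.133.112
  19.42.0.0/15 (19.42.0.0 - 19.43.255.255) -> 44.253.133.244
More-specific entries that do NOT match:
  19.42.203.116/30 (19.42.203.116 - 19.42.203.119) does not contain 19.42.203.112
  19.42.203.120/29 (19.42.203.120 - 19.42.203.127) does not contain 19.42.203.112
  19.42.201.0/25 (19.42.201.0 - 19.42.201.127) does not contain 19.42.203.112
  19.42.207.0/24 (19.42.207.0 - 19.42.207.255) does not contain 19.42.203.112
  19.42.204.0/22 (19.42.204.0 - 19.42.207.255) does not contain 19.42.203.112
  19.42.216.0/22 (19.42.216.0 - 19.42.219.255) does not contain 19.42.203.112
  19.43.128.0/17 (19.43.128.0 - 19.43.255.255) does not contain 19.42.203.112
Longest matching prefix is /15 -> next hop 44.253.133.244.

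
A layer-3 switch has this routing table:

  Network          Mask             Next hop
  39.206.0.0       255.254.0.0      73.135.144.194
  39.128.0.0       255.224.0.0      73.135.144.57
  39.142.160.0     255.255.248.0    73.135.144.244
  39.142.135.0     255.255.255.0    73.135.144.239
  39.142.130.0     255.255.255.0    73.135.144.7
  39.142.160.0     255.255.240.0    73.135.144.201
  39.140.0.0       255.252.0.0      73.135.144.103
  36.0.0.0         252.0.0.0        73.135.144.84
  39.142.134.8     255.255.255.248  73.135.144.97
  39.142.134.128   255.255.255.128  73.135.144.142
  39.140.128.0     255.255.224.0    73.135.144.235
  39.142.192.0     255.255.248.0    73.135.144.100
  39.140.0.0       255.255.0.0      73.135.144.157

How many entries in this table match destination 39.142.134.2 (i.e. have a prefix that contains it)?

3

Prefixes containing 39.142.134.2:
  36.0.0.0/6 (36.0.0.0 - 39.255.255.255)
  39.128.0.0/11 (39.128.0.0 - 39.159.255.255)
  39.140.0.0/14 (39.140.0.0 - 39.143.255.255)
Total matching entries: 3.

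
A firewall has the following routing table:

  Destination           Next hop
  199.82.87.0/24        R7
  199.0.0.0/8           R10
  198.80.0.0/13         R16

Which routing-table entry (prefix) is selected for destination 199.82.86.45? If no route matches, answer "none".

Entries matching 199.82.86.45:
  199.0.0.0/8 (199.0.0.0 - 199.255.255.255)
Most specific is 199.0.0.0/8.

199.0.0.0/8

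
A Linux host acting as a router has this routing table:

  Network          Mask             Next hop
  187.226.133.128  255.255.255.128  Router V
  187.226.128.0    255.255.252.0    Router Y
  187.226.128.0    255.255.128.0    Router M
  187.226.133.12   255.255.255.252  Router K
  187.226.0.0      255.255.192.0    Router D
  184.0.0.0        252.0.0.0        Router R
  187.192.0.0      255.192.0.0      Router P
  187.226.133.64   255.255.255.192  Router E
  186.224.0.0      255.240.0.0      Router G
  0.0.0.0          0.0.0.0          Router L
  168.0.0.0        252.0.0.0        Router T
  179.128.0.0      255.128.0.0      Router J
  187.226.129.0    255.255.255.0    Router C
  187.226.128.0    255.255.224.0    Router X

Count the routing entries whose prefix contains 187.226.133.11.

Prefixes containing 187.226.133.11:
  0.0.0.0/0 (default, matches everything)
  184.0.0.0/6 (184.0.0.0 - 187.255.255.255)
  187.192.0.0/10 (187.192.0.0 - 187.255.255.255)
  187.226.128.0/17 (187.226.128.0 - 187.226.255.255)
  187.226.128.0/19 (187.226.128.0 - 187.226.159.255)
Total matching entries: 5.

5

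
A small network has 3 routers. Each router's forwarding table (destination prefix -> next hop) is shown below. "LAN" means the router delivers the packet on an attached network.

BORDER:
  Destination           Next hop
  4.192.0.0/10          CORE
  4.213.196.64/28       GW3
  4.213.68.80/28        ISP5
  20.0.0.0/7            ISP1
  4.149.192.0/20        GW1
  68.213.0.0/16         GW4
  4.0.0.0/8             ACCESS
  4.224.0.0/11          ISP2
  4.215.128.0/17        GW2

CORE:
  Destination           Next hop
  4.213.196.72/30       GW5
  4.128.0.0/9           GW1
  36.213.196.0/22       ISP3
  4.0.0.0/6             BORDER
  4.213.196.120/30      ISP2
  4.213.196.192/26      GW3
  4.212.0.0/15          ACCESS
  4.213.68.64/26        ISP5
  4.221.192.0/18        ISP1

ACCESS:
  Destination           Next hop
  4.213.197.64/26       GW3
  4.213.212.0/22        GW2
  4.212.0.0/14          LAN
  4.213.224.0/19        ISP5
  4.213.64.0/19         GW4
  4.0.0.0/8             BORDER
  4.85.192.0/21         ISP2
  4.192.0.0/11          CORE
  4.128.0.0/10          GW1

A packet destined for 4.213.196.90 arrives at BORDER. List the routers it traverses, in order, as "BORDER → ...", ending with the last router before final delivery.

At BORDER: longest match for 4.213.196.90 is 4.192.0.0/10 -> CORE
At CORE: longest match for 4.213.196.90 is 4.212.0.0/15 -> ACCESS
At ACCESS: longest match for 4.213.196.90 is 4.212.0.0/14 -> LAN

BORDER → CORE → ACCESS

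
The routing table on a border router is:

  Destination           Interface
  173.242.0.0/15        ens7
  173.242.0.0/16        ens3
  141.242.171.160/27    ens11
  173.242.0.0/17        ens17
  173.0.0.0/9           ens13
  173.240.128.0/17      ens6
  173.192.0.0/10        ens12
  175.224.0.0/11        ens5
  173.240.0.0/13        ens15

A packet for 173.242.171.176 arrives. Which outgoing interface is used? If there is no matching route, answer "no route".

ens3

Routes whose prefix contains 173.242.171.176:
  173.192.0.0/10 (173.192.0.0 - 173.255.255.255) -> ens12
  173.240.0.0/13 (173.240.0.0 - 173.247.255.255) -> ens15
  173.242.0.0/15 (173.242.0.0 - 173.243.255.255) -> ens7
  173.242.0.0/16 (173.242.0.0 - 173.242.255.255) -> ens3
More-specific entries that do NOT match:
  141.242.171.160/27 (141.242.171.160 - 141.242.171.191) does not contain 173.242.171.176
  173.242.0.0/17 (173.242.0.0 - 173.242.127.255) does not contain 173.242.171.176
  173.240.128.0/17 (173.240.128.0 - 173.240.255.255) does not contain 173.242.171.176
Longest matching prefix is /16 -> interface ens3.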